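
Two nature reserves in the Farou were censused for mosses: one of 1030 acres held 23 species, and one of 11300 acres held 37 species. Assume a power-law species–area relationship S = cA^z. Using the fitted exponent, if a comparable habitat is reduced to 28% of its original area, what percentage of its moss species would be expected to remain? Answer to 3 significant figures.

z = ln(37/23) / ln(11300/1030) = 0.4754 / 2.3952 = 0.1985
S_new/S_old = (A_new/A_old)^z = 0.28^0.1985 = exp(0.1985 × -1.2730) = 0.7767

77.7%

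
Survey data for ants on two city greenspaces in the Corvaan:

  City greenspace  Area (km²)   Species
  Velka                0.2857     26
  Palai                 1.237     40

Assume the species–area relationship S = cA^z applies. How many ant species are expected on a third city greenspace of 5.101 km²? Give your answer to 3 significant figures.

60.7

z = ln(40/26) / ln(1.237/0.2857) = 0.4308 / 1.4655 = 0.2939
c = 26 / 0.2857^0.2939 = 26 / 0.6919 = 37.58
S₃ = 37.58 × 5.101^0.2939 = 37.58 × 1.614 ≈ 60.66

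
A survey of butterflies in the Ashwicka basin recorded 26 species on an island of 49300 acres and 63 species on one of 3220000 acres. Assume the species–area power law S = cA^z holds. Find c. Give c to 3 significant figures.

z = ln(S₂/S₁) / ln(A₂/A₁) = ln(63/26) / ln(3220000/49300) = 0.8850 / 4.1792 = 0.2118
c = S₁ / A₁^z = 26 / 49300^0.2118 = 26 / 9.859 = 2.637

2.64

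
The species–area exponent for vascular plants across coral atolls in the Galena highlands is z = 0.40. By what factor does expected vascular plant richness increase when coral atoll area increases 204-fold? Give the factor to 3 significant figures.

S₂/S₁ = (A₂/A₁)^z = 204^0.4
ln(S₂/S₁) = 0.4 × ln 204 = 0.4 × 5.3181 = 2.1272
S₂/S₁ = e^2.1272 ≈ 8.392

8.39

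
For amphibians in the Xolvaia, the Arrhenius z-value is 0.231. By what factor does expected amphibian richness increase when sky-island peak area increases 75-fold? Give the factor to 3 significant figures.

2.71

S₂/S₁ = (A₂/A₁)^z = 75^0.231
ln(S₂/S₁) = 0.231 × ln 75 = 0.231 × 4.3175 = 0.9973
S₂/S₁ = e^0.9973 ≈ 2.711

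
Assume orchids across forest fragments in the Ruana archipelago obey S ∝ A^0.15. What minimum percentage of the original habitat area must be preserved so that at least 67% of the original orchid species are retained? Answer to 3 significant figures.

6.93%

Need (A_new/A_old)^0.15 = 0.67, so A_new/A_old = 0.67^(1/0.15) = 0.67^6.667
ln(A_new/A_old) = ln 0.67 / 0.15 = -0.4005 / 0.15 = -2.6699
A_new/A_old = e^-2.6699 ≈ 0.06926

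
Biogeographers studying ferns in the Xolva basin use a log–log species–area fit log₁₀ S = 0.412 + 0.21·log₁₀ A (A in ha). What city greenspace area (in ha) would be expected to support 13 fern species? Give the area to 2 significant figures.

13 = 2.582 × A^0.21  ⇒  A^0.21 = 13/2.582 = 5.034
ln A = ln(5.034) / 0.21 = 1.6163 / 0.21 = 7.6966
A = e^7.6966 ≈ 2201 ha

2200 ha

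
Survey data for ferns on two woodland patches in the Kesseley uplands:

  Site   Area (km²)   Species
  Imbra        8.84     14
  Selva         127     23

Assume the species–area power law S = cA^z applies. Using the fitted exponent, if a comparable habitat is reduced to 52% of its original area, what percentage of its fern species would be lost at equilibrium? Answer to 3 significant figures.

11.5%

z = ln(23/14) / ln(127/8.84) = 0.4964 / 2.6649 = 0.1863
S_new/S_old = (A_new/A_old)^z = 0.52^0.1863 = exp(0.1863 × -0.6539) = 0.8853
Fraction lost = 1 − 0.8853 = 0.1147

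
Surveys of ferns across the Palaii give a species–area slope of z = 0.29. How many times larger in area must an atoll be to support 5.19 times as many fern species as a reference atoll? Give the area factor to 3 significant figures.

292

(A₂/A₁)^0.29 = 5.19, so A₂/A₁ = 5.19^(1/0.29) = 5.19^3.448
ln(A₂/A₁) = ln 5.19 / 0.29 = 1.6467 / 0.29 = 5.6784
A₂/A₁ = e^5.6784 ≈ 292.5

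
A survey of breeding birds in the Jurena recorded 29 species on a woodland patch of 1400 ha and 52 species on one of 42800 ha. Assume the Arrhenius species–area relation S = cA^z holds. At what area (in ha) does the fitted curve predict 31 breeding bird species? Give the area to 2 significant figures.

z = ln(52/29) / ln(42800/1400) = 0.5839 / 3.4201 = 0.1707
c = 29 / 1400^0.1707 = 29 / 3.445 = 8.418
A = (31/8.418)^(1/0.1707) ⇒ ln A = ln(3.682)/0.1707 = 7.6348
A = e^7.6348 ≈ 2069 ha

2100 ha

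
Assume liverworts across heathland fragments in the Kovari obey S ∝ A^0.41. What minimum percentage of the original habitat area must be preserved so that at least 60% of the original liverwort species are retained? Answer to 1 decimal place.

28.8%

Need (A_new/A_old)^0.41 = 0.6, so A_new/A_old = 0.6^(1/0.41) = 0.6^2.439
ln(A_new/A_old) = ln 0.6 / 0.41 = -0.5108 / 0.41 = -1.2459
A_new/A_old = e^-1.2459 ≈ 0.2877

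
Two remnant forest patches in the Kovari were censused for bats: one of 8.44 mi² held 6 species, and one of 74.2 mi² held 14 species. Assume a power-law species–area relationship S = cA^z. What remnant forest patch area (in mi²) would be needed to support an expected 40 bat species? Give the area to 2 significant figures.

z = ln(14/6) / ln(74.2/8.44) = 0.8473 / 2.1738 = 0.3898
c = 6 / 8.44^0.3898 = 6 / 2.297 = 2.613
A = (40/2.613)^(1/0.3898) ⇒ ln A = ln(15.31)/0.3898 = 7.0001
A = e^7.0001 ≈ 1097 mi²

1100 mi²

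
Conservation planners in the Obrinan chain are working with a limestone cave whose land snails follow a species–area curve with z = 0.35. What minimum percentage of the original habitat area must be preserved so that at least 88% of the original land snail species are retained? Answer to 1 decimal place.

Need (A_new/A_old)^0.35 = 0.88, so A_new/A_old = 0.88^(1/0.35) = 0.88^2.857
ln(A_new/A_old) = ln 0.88 / 0.35 = -0.1278 / 0.35 = -0.3652
A_new/A_old = e^-0.3652 ≈ 0.694

69.4%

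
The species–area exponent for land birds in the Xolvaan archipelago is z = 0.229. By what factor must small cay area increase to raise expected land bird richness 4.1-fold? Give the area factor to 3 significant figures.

474

(A₂/A₁)^0.229 = 4.1, so A₂/A₁ = 4.1^(1/0.229) = 4.1^4.367
ln(A₂/A₁) = ln 4.1 / 0.229 = 1.4110 / 0.229 = 6.1615
A₂/A₁ = e^6.1615 ≈ 474.1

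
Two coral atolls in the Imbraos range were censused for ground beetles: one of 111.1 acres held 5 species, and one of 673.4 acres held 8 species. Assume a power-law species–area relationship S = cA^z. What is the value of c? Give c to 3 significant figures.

z = ln(S₂/S₁) / ln(A₂/A₁) = ln(8/5) / ln(673.4/111.1) = 0.4700 / 1.8019 = 0.2608
c = S₁ / A₁^z = 5 / 111.1^0.2608 = 5 / 3.417 = 1.463

1.46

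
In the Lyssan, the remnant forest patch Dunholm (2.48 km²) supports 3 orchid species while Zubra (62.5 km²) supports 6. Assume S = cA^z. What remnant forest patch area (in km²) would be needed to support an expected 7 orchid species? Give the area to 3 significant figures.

z = ln(6/3) / ln(62.5/2.48) = 0.6931 / 3.2269 = 0.2148
c = 3 / 2.48^0.2148 = 3 / 1.215 = 2.468
A = (7/2.468)^(1/0.2148) ⇒ ln A = ln(2.836)/0.2148 = 4.8528
A = e^4.8528 ≈ 128.1 km²

128 km²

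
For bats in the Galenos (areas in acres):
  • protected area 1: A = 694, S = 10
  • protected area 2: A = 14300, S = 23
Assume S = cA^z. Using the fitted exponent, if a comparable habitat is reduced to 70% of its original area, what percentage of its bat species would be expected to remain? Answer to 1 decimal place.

z = ln(23/10) / ln(14300/694) = 0.8329 / 3.0255 = 0.2753
S_new/S_old = (A_new/A_old)^z = 0.7^0.2753 = exp(0.2753 × -0.3567) = 0.9065

90.6%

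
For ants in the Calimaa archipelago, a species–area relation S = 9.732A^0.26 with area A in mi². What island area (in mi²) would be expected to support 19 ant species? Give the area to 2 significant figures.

19 = 9.732 × A^0.26  ⇒  A^0.26 = 19/9.732 = 1.952
ln A = ln(1.952) / 0.26 = 0.6690 / 0.26 = 2.5732
A = e^2.5732 ≈ 13.11 mi²

13 mi²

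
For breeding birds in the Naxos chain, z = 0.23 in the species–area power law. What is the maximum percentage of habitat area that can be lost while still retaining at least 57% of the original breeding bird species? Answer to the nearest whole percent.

Need (A_new/A_old)^0.23 = 0.57, so A_new/A_old = 0.57^(1/0.23) = 0.57^4.348
ln(A_new/A_old) = ln 0.57 / 0.23 = -0.5621 / 0.23 = -2.4440
A_new/A_old = e^-2.4440 ≈ 0.08681
Fraction that can be lost = 1 − 0.08681 = 0.9132

91%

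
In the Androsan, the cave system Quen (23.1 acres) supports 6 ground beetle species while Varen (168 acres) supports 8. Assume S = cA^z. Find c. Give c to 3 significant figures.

3.81

z = ln(S₂/S₁) / ln(A₂/A₁) = ln(8/6) / ln(168/23.1) = 0.2877 / 1.9841 = 0.1450
c = S₁ / A₁^z = 6 / 23.1^0.1450 = 6 / 1.577 = 3.806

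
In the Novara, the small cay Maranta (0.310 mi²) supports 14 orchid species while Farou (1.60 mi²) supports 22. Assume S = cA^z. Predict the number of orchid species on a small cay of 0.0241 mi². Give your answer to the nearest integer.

7

z = ln(22/14) / ln(1.6/0.31) = 0.4520 / 1.6412 = 0.2754
c = 14 / 0.31^0.2754 = 14 / 0.7243 = 19.33
S₃ = 19.33 × 0.0241^0.2754 = 19.33 × 0.3584 ≈ 6.928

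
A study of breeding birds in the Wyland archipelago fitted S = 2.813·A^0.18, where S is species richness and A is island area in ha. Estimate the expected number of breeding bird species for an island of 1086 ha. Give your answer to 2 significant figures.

9.9

S = 2.813 × 1086^0.18 = 2.813 × 3.519 ≈ 9.9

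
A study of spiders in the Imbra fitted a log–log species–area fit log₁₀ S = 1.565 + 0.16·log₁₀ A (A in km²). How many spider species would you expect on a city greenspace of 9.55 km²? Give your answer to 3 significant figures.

52.7

S = 36.73 × 9.55^0.16
ln S = ln 36.73 + 0.16 × ln 9.55 = 3.6035 + 0.16 × 2.2565 = 3.9646
S = e^3.9646 ≈ 52.7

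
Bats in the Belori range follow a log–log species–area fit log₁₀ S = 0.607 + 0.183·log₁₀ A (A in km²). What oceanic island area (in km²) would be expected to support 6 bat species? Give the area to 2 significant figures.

8.6 km²

6 = 4.046 × A^0.183  ⇒  A^0.183 = 6/4.046 = 1.483
ln A = ln(1.483) / 0.183 = 0.3941 / 0.183 = 2.1535
A = e^2.1535 ≈ 8.615 km²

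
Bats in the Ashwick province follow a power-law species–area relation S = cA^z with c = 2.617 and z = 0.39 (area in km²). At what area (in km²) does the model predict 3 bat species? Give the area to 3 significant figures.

3 = 2.617 × A^0.39  ⇒  A^0.39 = 3/2.617 = 1.146
ln A = ln(1.146) / 0.39 = 0.1366 / 0.39 = 0.3502
A = e^0.3502 ≈ 1.419 km²

1.42 km²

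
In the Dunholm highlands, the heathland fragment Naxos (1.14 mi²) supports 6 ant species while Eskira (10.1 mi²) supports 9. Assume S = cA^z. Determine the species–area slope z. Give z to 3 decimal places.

Taking logs: ln S = ln c + z ln A, so z = (ln S₂ − ln S₁)/(ln A₂ − ln A₁).
z = ln(9/6) / ln(10.1/1.14) = ln(1.5) / ln(8.86) = 0.4055 / 2.1815 = 0.1859

0.186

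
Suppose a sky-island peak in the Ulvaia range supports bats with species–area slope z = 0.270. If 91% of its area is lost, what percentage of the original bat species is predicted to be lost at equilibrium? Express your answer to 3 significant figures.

S_new/S_old = (A_new/A_old)^z = 0.09^0.27
= exp(0.27 × ln 0.09) = exp(0.27 × -2.4079) = exp(-0.6501) ≈ 0.522
Fraction lost = 1 − 0.522 = 0.478

47.8%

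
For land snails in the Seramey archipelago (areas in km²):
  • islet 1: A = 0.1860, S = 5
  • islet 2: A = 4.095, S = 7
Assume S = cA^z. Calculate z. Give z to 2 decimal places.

0.11

Taking logs: ln S = ln c + z ln A, so z = (ln S₂ − ln S₁)/(ln A₂ − ln A₁).
z = ln(7/5) / ln(4.095/0.186) = ln(1.4) / ln(22.02) = 0.3365 / 3.0918 = 0.1088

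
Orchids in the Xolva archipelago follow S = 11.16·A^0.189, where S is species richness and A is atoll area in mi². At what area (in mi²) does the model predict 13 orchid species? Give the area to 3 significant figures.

13 = 11.16 × A^0.189  ⇒  A^0.189 = 13/11.16 = 1.165
ln A = ln(1.165) / 0.189 = 0.1526 / 0.189 = 0.8075
A = e^0.8075 ≈ 2.242 mi²

2.24 mi²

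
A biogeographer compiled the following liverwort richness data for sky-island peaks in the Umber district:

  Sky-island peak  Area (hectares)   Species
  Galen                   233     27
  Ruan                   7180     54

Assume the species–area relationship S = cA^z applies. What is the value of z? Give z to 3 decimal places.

0.202

Taking logs: ln S = ln c + z ln A, so z = (ln S₂ − ln S₁)/(ln A₂ − ln A₁).
z = ln(54/27) / ln(7180/233) = ln(2) / ln(30.82) = 0.6931 / 3.4280 = 0.2022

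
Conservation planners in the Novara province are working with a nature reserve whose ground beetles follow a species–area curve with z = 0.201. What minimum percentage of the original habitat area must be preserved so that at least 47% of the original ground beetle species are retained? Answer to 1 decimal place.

Need (A_new/A_old)^0.201 = 0.47, so A_new/A_old = 0.47^(1/0.201) = 0.47^4.975
ln(A_new/A_old) = ln 0.47 / 0.201 = -0.7550 / 0.201 = -3.7563
A_new/A_old = e^-3.7563 ≈ 0.02337

2.3%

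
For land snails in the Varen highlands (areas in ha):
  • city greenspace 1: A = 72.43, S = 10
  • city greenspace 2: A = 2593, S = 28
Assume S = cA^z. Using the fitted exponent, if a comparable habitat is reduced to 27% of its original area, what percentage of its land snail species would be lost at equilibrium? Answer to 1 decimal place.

31.4%

z = ln(28/10) / ln(2593/72.43) = 1.0296 / 3.5780 = 0.2878
S_new/S_old = (A_new/A_old)^z = 0.27^0.2878 = exp(0.2878 × -1.3093) = 0.6861
Fraction lost = 1 − 0.6861 = 0.3139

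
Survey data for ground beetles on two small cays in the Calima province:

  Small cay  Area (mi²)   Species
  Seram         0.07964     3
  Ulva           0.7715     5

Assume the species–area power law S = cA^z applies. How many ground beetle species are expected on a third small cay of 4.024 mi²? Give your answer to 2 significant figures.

7.2

z = ln(5/3) / ln(0.7715/0.07964) = 0.5108 / 2.2708 = 0.2250
c = 3 / 0.07964^0.2250 = 3 / 0.566 = 5.3
S₃ = 5.3 × 4.024^0.2250 = 5.3 × 1.368 ≈ 7.25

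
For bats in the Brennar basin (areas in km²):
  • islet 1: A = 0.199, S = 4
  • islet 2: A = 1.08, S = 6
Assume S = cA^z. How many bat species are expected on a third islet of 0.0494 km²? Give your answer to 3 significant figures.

z = ln(6/4) / ln(1.08/0.199) = 0.4055 / 1.6914 = 0.2397
c = 4 / 0.199^0.2397 = 4 / 0.6791 = 5.89
S₃ = 5.89 × 0.0494^0.2397 = 5.89 × 0.4863 ≈ 2.864

2.86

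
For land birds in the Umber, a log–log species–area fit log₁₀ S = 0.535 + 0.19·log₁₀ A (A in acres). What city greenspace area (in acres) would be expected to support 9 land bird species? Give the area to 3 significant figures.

9 = 3.428 × A^0.19  ⇒  A^0.19 = 9/3.428 = 2.626
ln A = ln(2.626) / 0.19 = 0.9653 / 0.19 = 5.0807
A = e^5.0807 ≈ 160.9 acres

161 acres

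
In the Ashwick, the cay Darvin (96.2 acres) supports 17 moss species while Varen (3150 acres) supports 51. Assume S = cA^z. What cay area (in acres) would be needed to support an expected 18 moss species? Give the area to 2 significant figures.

120 acres

z = ln(51/17) / ln(3150/96.2) = 1.0986 / 3.4887 = 0.3149
c = 17 / 96.2^0.3149 = 17 / 4.212 = 4.036
A = (18/4.036)^(1/0.3149) ⇒ ln A = ln(4.46)/0.3149 = 4.7479
A = e^4.7479 ≈ 115.3 acres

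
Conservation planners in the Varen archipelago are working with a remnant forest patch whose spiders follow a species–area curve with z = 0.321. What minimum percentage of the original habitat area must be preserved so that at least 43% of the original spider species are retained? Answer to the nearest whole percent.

7%

Need (A_new/A_old)^0.321 = 0.43, so A_new/A_old = 0.43^(1/0.321) = 0.43^3.115
ln(A_new/A_old) = ln 0.43 / 0.321 = -0.8440 / 0.321 = -2.6292
A_new/A_old = e^-2.6292 ≈ 0.07214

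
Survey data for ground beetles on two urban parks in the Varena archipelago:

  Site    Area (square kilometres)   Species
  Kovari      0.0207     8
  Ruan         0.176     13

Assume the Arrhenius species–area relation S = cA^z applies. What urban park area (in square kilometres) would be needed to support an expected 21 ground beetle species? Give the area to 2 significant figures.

z = ln(13/8) / ln(0.176/0.0207) = 0.4855 / 2.1404 = 0.2268
c = 8 / 0.0207^0.2268 = 8 / 0.415 = 19.28
A = (21/19.28)^(1/0.2268) ⇒ ln A = ln(1.089)/0.2268 = 0.3769
A = e^0.3769 ≈ 1.458 square kilometres

1.5 square kilometres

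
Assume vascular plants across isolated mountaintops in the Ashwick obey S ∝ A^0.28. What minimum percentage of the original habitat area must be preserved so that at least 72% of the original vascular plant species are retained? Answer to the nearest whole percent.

Need (A_new/A_old)^0.28 = 0.72, so A_new/A_old = 0.72^(1/0.28) = 0.72^3.571
ln(A_new/A_old) = ln 0.72 / 0.28 = -0.3285 / 0.28 = -1.1732
A_new/A_old = e^-1.1732 ≈ 0.3094

31%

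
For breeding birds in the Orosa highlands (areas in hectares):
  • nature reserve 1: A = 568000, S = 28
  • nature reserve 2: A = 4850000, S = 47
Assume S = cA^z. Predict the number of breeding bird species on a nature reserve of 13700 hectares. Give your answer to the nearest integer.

z = ln(47/28) / ln(4850000/568000) = 0.5179 / 2.1446 = 0.2415
c = 28 / 568000^0.2415 = 28 / 24.53 = 1.141
S₃ = 1.141 × 13700^0.2415 = 1.141 × 9.978 ≈ 11.39

11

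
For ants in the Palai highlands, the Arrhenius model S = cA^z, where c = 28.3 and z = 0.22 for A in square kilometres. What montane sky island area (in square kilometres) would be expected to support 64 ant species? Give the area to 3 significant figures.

40.8 square kilometres

64 = 28.3 × A^0.22  ⇒  A^0.22 = 64/28.3 = 2.261
ln A = ln(2.261) / 0.22 = 0.8160 / 0.22 = 3.7092
A = e^3.7092 ≈ 40.82 square kilometres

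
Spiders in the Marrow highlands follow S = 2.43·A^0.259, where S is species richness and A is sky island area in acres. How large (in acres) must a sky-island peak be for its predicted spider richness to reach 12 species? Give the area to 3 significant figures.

12 = 2.43 × A^0.259  ⇒  A^0.259 = 12/2.43 = 4.938
ln A = ln(4.938) / 0.259 = 1.5970 / 0.259 = 6.1661
A = e^6.1661 ≈ 476.3 acres

476 acres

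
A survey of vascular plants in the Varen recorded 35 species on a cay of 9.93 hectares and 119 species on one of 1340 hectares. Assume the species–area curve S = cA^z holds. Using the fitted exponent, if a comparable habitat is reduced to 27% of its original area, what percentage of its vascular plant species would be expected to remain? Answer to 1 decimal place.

z = ln(119/35) / ln(1340/9.93) = 1.2238 / 4.9049 = 0.2495
S_new/S_old = (A_new/A_old)^z = 0.27^0.2495 = exp(0.2495 × -1.3093) = 0.7213

72.1%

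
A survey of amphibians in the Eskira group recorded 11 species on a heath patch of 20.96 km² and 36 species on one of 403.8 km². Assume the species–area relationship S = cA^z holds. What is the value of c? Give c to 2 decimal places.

3.25

z = ln(S₂/S₁) / ln(A₂/A₁) = ln(36/11) / ln(403.8/20.96) = 1.1856 / 2.9583 = 0.4008
c = S₁ / A₁^z = 11 / 20.96^0.4008 = 11 / 3.385 = 3.249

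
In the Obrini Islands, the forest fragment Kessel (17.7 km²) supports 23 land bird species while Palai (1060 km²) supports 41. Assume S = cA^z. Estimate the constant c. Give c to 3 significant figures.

z = ln(S₂/S₁) / ln(A₂/A₁) = ln(41/23) / ln(1060/17.7) = 0.5781 / 4.0925 = 0.1413
c = S₁ / A₁^z = 23 / 17.7^0.1413 = 23 / 1.501 = 15.33

15.3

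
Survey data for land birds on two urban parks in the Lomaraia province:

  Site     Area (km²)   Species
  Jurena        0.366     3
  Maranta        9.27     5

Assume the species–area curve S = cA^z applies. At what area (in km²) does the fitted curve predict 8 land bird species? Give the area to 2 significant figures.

z = ln(5/3) / ln(9.27/0.366) = 0.5108 / 3.2319 = 0.1581
c = 3 / 0.366^0.1581 = 3 / 0.8531 = 3.517
A = (8/3.517)^(1/0.1581) ⇒ ln A = ln(2.275)/0.1581 = 5.2004
A = e^5.2004 ≈ 181.3 km²

180 km²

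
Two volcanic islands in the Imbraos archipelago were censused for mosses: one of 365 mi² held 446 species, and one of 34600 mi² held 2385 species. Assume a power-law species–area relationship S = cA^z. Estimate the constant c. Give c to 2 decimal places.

50.76

z = ln(S₂/S₁) / ln(A₂/A₁) = ln(2385/446) / ln(34600/365) = 1.6766 / 4.5517 = 0.3684
c = S₁ / A₁^z = 446 / 365^0.3684 = 446 / 8.787 = 50.76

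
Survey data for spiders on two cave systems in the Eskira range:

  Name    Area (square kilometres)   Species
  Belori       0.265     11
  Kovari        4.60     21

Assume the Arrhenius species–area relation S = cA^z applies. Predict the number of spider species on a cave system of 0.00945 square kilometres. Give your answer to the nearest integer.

5

z = ln(21/11) / ln(4.6/0.265) = 0.6466 / 2.8541 = 0.2266
c = 11 / 0.265^0.2266 = 11 / 0.7402 = 14.86
S₃ = 14.86 × 0.00945^0.2266 = 14.86 × 0.3478 ≈ 5.169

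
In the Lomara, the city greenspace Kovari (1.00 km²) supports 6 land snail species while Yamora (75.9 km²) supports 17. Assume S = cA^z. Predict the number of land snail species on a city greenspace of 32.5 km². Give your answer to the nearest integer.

z = ln(17/6) / ln(75.9/1) = 1.0415 / 4.3294 = 0.2406
c = 6 / 1^0.2406 = 6 / 1 = 6
S₃ = 6 × 32.5^0.2406 = 6 × 2.31 ≈ 13.86

14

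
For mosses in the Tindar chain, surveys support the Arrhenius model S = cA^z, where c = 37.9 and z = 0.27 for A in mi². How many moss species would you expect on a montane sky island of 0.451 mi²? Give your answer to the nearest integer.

31

S = 37.9 × 0.451^0.27
ln S = ln 37.9 + 0.27 × ln 0.451 = 3.6350 + 0.27 × -0.7963 = 3.4200
S = e^3.4200 ≈ 30.57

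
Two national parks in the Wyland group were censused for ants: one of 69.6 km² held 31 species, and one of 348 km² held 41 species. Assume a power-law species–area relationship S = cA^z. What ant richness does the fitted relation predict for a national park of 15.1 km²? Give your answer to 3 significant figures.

z = ln(41/31) / ln(348/69.6) = 0.2796 / 1.6094 = 0.1737
c = 31 / 69.6^0.1737 = 31 / 2.09 = 14.83
S₃ = 14.83 × 15.1^0.1737 = 14.83 × 1.603 ≈ 23.77

23.8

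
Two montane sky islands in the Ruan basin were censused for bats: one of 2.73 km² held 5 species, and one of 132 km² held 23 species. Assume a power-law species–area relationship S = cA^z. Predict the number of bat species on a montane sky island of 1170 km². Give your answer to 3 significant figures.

54.3

z = ln(23/5) / ln(132/2.73) = 1.5261 / 3.8785 = 0.3935
c = 5 / 2.73^0.3935 = 5 / 1.485 = 3.368
S₃ = 3.368 × 1170^0.3935 = 3.368 × 16.11 ≈ 54.27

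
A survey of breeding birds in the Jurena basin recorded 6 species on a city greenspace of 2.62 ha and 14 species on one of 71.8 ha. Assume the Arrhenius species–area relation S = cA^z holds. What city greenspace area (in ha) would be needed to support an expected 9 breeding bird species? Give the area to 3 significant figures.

z = ln(14/6) / ln(71.8/2.62) = 0.8473 / 3.3107 = 0.2559
c = 6 / 2.62^0.2559 = 6 / 1.28 = 4.689
A = (9/4.689)^(1/0.2559) ⇒ ln A = ln(1.919)/0.2559 = 2.5475
A = e^2.5475 ≈ 12.77 ha

12.8 ha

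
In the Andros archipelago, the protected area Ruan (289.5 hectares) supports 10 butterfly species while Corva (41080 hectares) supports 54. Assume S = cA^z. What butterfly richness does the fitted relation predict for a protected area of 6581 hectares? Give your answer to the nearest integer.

29

z = ln(54/10) / ln(41080/289.5) = 1.6864 / 4.9551 = 0.3403
c = 10 / 289.5^0.3403 = 10 / 6.883 = 1.453
S₃ = 1.453 × 6581^0.3403 = 1.453 × 19.93 ≈ 28.95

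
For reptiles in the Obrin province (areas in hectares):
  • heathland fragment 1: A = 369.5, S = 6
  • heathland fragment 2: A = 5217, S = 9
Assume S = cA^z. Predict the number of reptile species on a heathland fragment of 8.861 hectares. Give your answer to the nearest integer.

z = ln(9/6) / ln(5217/369.5) = 0.4055 / 2.6475 = 0.1531
c = 6 / 369.5^0.1531 = 6 / 2.473 = 2.426
S₃ = 2.426 × 8.861^0.1531 = 2.426 × 1.397 ≈ 3.389

3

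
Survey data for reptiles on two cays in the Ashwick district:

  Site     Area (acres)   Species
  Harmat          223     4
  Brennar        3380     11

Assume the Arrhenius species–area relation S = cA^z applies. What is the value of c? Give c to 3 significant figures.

0.535

z = ln(S₂/S₁) / ln(A₂/A₁) = ln(11/4) / ln(3380/223) = 1.0116 / 2.7185 = 0.3721
c = S₁ / A₁^z = 4 / 223^0.3721 = 4 / 7.479 = 0.5348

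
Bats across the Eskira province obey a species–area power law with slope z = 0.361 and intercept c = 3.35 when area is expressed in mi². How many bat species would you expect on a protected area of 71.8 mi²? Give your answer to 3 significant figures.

15.7

S = 3.35 × 71.8^0.361 = 3.35 × 4.678 ≈ 15.67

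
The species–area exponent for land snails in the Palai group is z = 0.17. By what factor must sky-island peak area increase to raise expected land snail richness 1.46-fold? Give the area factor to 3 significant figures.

9.26

(A₂/A₁)^0.17 = 1.46, so A₂/A₁ = 1.46^(1/0.17) = 1.46^5.882
ln(A₂/A₁) = ln 1.46 / 0.17 = 0.3784 / 0.17 = 2.2261
A₂/A₁ = e^2.2261 ≈ 9.264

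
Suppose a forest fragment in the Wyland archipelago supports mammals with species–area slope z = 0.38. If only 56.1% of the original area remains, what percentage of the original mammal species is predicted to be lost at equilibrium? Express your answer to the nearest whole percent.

20%

S_new/S_old = (A_new/A_old)^z = 0.561^0.38
= exp(0.38 × ln 0.561) = exp(0.38 × -0.5780) = exp(-0.2197) ≈ 0.8028
Fraction lost = 1 − 0.8028 = 0.1972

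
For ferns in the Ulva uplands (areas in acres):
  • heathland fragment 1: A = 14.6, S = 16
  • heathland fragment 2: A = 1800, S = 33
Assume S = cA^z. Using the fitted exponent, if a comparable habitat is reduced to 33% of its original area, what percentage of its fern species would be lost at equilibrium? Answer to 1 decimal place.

15.4%

z = ln(33/16) / ln(1800/14.6) = 0.7239 / 4.8145 = 0.1504
S_new/S_old = (A_new/A_old)^z = 0.33^0.1504 = exp(0.1504 × -1.1087) = 0.8465
Fraction lost = 1 − 0.8465 = 0.1535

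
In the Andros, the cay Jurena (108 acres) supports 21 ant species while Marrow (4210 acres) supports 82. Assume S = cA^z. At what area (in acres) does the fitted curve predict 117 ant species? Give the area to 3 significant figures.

z = ln(82/21) / ln(4210/108) = 1.3622 / 3.6631 = 0.3719
c = 21 / 108^0.3719 = 21 / 5.704 = 3.682
A = (117/3.682)^(1/0.3719) ⇒ ln A = ln(31.78)/0.3719 = 9.3011
A = e^9.3011 ≈ 10950 acres

10900 acres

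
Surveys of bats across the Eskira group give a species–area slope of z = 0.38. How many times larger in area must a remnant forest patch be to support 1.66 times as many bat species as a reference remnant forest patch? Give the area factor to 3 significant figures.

3.80

(A₂/A₁)^0.38 = 1.66, so A₂/A₁ = 1.66^(1/0.38) = 1.66^2.632
ln(A₂/A₁) = ln 1.66 / 0.38 = 0.5068 / 0.38 = 1.3337
A₂/A₁ = e^1.3337 ≈ 3.795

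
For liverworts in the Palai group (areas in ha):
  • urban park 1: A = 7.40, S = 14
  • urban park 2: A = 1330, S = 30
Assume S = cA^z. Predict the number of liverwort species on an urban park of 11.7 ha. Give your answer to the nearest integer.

z = ln(30/14) / ln(1330/7.4) = 0.7621 / 5.1915 = 0.1468
c = 14 / 7.4^0.1468 = 14 / 1.342 = 10.44
S₃ = 10.44 × 11.7^0.1468 = 10.44 × 1.435 ≈ 14.97

15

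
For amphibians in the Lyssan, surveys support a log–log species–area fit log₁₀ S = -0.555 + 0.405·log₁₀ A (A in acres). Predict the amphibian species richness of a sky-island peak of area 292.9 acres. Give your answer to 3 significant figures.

2.78

S = 0.2786 × 292.9^0.405
ln S = ln 0.2786 + 0.405 × ln 292.9 = -1.2779 + 0.405 × 5.6798 = 1.0224
S = e^1.0224 ≈ 2.78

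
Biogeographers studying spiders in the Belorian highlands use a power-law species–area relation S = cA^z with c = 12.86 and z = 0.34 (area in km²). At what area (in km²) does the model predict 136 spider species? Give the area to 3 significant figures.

1030 km²

136 = 12.86 × A^0.34  ⇒  A^0.34 = 136/12.86 = 10.58
ln A = ln(10.58) / 0.34 = 2.3585 / 0.34 = 6.9369
A = e^6.9369 ≈ 1030 km²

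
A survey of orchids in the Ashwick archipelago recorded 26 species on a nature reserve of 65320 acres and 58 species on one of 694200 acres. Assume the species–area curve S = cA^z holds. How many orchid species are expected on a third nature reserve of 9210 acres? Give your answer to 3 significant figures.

z = ln(58/26) / ln(694200/65320) = 0.8023 / 2.3635 = 0.3395
c = 26 / 65320^0.3395 = 26 / 43.11 = 0.6031
S₃ = 0.6031 × 9210^0.3395 = 0.6031 × 22.17 ≈ 13.37

13.4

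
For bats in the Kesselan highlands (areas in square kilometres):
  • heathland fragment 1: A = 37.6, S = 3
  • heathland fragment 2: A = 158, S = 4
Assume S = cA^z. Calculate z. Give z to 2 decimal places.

0.20

Taking logs: ln S = ln c + z ln A, so z = (ln S₂ − ln S₁)/(ln A₂ − ln A₁).
z = ln(4/3) / ln(158/37.6) = ln(1.333) / ln(4.202) = 0.2877 / 1.4356 = 0.2004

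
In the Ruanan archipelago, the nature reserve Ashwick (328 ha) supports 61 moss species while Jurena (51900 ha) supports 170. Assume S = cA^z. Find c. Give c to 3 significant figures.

18.9

z = ln(S₂/S₁) / ln(A₂/A₁) = ln(170/61) / ln(51900/328) = 1.0249 / 5.0641 = 0.2024
c = S₁ / A₁^z = 61 / 328^0.2024 = 61 / 3.23 = 18.89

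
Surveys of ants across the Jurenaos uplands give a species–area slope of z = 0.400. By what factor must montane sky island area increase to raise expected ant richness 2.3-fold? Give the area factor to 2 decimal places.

8.02

(A₂/A₁)^0.4 = 2.3, so A₂/A₁ = 2.3^(1/0.4) = 2.3^2.5
ln(A₂/A₁) = ln 2.3 / 0.4 = 0.8329 / 0.4 = 2.0823
A₂/A₁ = e^2.0823 ≈ 8.023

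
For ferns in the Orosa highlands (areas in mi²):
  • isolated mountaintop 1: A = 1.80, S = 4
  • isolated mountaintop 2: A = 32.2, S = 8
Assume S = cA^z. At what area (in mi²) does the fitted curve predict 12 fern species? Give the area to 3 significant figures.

174 mi²

z = ln(8/4) / ln(32.2/1.8) = 0.6931 / 2.8842 = 0.2403
c = 4 / 1.8^0.2403 = 4 / 1.152 = 3.473
A = (12/3.473)^(1/0.2403) ⇒ ln A = ln(3.455)/0.2403 = 5.1591
A = e^5.1591 ≈ 174 mi²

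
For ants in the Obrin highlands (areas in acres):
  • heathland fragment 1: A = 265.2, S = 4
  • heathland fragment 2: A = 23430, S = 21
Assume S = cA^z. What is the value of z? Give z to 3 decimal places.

Taking logs: ln S = ln c + z ln A, so z = (ln S₂ − ln S₁)/(ln A₂ − ln A₁).
z = ln(21/4) / ln(23430/265.2) = ln(5.25) / ln(88.35) = 1.6582 / 4.4813 = 0.3700

0.370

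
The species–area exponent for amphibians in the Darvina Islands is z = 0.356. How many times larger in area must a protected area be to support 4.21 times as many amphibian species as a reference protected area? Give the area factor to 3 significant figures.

56.7

(A₂/A₁)^0.356 = 4.21, so A₂/A₁ = 4.21^(1/0.356) = 4.21^2.809
ln(A₂/A₁) = ln 4.21 / 0.356 = 1.4375 / 0.356 = 4.0378
A₂/A₁ = e^4.0378 ≈ 56.7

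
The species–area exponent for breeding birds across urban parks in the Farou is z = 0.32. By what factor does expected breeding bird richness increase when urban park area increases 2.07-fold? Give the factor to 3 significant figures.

S₂/S₁ = (A₂/A₁)^z = 2.07^0.32
ln(S₂/S₁) = 0.32 × ln 2.07 = 0.32 × 0.7275 = 0.2328
S₂/S₁ = e^0.2328 ≈ 1.262

1.26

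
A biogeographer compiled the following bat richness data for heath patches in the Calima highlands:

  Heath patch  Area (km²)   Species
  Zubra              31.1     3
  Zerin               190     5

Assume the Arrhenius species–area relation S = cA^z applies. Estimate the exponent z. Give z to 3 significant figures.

0.282

Taking logs: ln S = ln c + z ln A, so z = (ln S₂ − ln S₁)/(ln A₂ − ln A₁).
z = ln(5/3) / ln(190/31.1) = ln(1.667) / ln(6.109) = 0.5108 / 1.8098 = 0.2823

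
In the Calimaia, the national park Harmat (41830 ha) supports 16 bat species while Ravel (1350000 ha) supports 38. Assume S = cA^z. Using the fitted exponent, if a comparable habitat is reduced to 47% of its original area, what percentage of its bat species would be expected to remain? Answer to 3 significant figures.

z = ln(38/16) / ln(1350000/41830) = 0.8650 / 3.4742 = 0.2490
S_new/S_old = (A_new/A_old)^z = 0.47^0.2490 = exp(0.2490 × -0.7550) = 0.8286

82.9%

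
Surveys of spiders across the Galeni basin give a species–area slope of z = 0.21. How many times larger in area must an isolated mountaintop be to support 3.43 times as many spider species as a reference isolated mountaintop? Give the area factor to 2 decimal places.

(A₂/A₁)^0.21 = 3.43, so A₂/A₁ = 3.43^(1/0.21) = 3.43^4.762
ln(A₂/A₁) = ln 3.43 / 0.21 = 1.2326 / 0.21 = 5.8693
A₂/A₁ = e^5.8693 ≈ 354

354.01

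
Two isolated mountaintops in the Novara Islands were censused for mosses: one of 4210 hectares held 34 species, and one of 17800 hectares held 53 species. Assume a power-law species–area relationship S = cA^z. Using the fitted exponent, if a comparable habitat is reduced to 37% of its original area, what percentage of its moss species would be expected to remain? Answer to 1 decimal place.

73.6%

z = ln(53/34) / ln(17800/4210) = 0.4439 / 1.4417 = 0.3079
S_new/S_old = (A_new/A_old)^z = 0.37^0.3079 = exp(0.3079 × -0.9943) = 0.7363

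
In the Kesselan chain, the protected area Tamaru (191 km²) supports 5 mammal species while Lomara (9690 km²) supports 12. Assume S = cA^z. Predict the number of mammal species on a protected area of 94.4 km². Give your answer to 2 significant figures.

z = ln(12/5) / ln(9690/191) = 0.8755 / 3.9266 = 0.2230
c = 5 / 191^0.2230 = 5 / 3.225 = 1.55
S₃ = 1.55 × 94.4^0.2230 = 1.55 × 2.756 ≈ 4.273

4.3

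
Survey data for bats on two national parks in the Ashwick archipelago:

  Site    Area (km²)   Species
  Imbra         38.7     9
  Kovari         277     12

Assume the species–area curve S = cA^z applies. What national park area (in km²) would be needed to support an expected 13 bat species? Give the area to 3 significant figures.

z = ln(12/9) / ln(277/38.7) = 0.2877 / 1.9682 = 0.1462
c = 9 / 38.7^0.1462 = 9 / 1.706 = 5.274
A = (13/5.274)^(1/0.1462) ⇒ ln A = ln(2.465)/0.1462 = 6.1716
A = e^6.1716 ≈ 479 km²

479 km²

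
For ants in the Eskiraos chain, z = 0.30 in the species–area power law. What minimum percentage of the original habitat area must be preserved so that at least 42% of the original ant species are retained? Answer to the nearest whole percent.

Need (A_new/A_old)^0.3 = 0.42, so A_new/A_old = 0.42^(1/0.3) = 0.42^3.333
ln(A_new/A_old) = ln 0.42 / 0.3 = -0.8675 / 0.3 = -2.8917
A_new/A_old = e^-2.8917 ≈ 0.05548

6%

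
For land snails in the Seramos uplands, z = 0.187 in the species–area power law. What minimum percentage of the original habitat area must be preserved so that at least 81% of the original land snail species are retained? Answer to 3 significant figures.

Need (A_new/A_old)^0.187 = 0.81, so A_new/A_old = 0.81^(1/0.187) = 0.81^5.348
ln(A_new/A_old) = ln 0.81 / 0.187 = -0.2107 / 0.187 = -1.1269
A_new/A_old = e^-1.1269 ≈ 0.3241

32.4%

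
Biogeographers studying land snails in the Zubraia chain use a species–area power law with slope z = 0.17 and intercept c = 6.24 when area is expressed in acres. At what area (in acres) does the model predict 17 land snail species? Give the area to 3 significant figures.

363 acres

17 = 6.24 × A^0.17  ⇒  A^0.17 = 17/6.24 = 2.724
ln A = ln(2.724) / 0.17 = 1.0022 / 0.17 = 5.8955
A = e^5.8955 ≈ 363.4 acres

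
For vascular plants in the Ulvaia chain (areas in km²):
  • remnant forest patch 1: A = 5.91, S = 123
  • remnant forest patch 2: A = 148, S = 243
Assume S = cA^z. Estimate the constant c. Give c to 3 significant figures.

84.5

z = ln(S₂/S₁) / ln(A₂/A₁) = ln(243/123) / ln(148/5.91) = 0.6809 / 3.2206 = 0.2114
c = S₁ / A₁^z = 123 / 5.91^0.2114 = 123 / 1.456 = 84.49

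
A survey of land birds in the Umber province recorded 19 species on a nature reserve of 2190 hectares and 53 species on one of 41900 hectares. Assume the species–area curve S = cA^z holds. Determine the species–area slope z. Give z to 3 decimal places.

Taking logs: ln S = ln c + z ln A, so z = (ln S₂ − ln S₁)/(ln A₂ − ln A₁).
z = ln(53/19) / ln(41900/2190) = ln(2.789) / ln(19.13) = 1.0259 / 2.9514 = 0.3476

0.348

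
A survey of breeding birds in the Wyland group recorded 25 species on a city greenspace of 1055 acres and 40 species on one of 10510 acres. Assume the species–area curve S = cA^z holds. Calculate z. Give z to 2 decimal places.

0.20

Taking logs: ln S = ln c + z ln A, so z = (ln S₂ − ln S₁)/(ln A₂ − ln A₁).
z = ln(40/25) / ln(10510/1055) = ln(1.6) / ln(9.962) = 0.4700 / 2.2988 = 0.2045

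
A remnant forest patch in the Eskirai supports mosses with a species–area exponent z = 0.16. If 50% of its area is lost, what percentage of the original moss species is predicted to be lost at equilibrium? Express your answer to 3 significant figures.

S_new/S_old = (A_new/A_old)^z = 0.5^0.16
= exp(0.16 × ln 0.5) = exp(0.16 × -0.6931) = exp(-0.1109) ≈ 0.895
Fraction lost = 1 − 0.895 = 0.105

10.5%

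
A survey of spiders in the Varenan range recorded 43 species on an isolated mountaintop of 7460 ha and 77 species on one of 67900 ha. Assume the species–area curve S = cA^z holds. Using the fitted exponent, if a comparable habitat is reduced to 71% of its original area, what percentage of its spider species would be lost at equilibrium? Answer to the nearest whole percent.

z = ln(77/43) / ln(67900/7460) = 0.5826 / 2.2085 = 0.2638
S_new/S_old = (A_new/A_old)^z = 0.71^0.2638 = exp(0.2638 × -0.3425) = 0.9136
Fraction lost = 1 − 0.9136 = 0.08639

9%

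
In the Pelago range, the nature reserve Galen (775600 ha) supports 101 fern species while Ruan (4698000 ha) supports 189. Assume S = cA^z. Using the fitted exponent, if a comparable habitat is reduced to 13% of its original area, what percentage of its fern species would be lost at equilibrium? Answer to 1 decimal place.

50.8%

z = ln(189/101) / ln(4698000/775600) = 0.6266 / 1.8013 = 0.3479
S_new/S_old = (A_new/A_old)^z = 0.13^0.3479 = exp(0.3479 × -2.0402) = 0.4918
Fraction lost = 1 − 0.4918 = 0.5082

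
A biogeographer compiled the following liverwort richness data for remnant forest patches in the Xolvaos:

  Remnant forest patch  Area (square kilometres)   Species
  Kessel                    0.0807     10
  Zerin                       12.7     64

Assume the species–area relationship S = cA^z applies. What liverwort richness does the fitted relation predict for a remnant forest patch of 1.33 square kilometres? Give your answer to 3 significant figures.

z = ln(64/10) / ln(12.7/0.0807) = 1.8563 / 5.0586 = 0.3670
c = 10 / 0.0807^0.3670 = 10 / 0.3971 = 25.18
S₃ = 25.18 × 1.33^0.3670 = 25.18 × 1.11 ≈ 27.96

28.0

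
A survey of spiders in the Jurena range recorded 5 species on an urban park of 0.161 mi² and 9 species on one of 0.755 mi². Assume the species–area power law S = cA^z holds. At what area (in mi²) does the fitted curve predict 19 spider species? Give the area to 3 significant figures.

5.38 mi²

z = ln(9/5) / ln(0.755/0.161) = 0.5878 / 1.5453 = 0.3804
c = 5 / 0.161^0.3804 = 5 / 0.4992 = 10.02
A = (19/10.02)^(1/0.3804) ⇒ ln A = ln(1.897)/0.3804 = 1.6834
A = e^1.6834 ≈ 5.384 mi²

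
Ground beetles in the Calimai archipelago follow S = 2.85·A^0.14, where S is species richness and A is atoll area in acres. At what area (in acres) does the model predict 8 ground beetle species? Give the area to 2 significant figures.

1600 acres

8 = 2.85 × A^0.14  ⇒  A^0.14 = 8/2.85 = 2.807
ln A = ln(2.807) / 0.14 = 1.0321 / 0.14 = 7.3723
A = e^7.3723 ≈ 1591 acres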